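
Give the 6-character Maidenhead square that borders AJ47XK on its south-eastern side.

AJ57aj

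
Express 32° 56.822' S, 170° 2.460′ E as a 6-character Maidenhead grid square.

RF57ab

Offset from 180°W / 90°S: lon 350.0410°, lat 57.0530°.
Field (20°×10°, letters A–R): lon ⌊350.0410/20⌋ = 17 → R; lat ⌊57.0530/10⌋ = 5 → F.
Square (2°×1°, digits 0–9): lon ⌊10.0410/2⌋ = 5; lat ⌊7.0530/1⌋ = 7.
Subsquare (5′×2.5′, letters a–x): lon ⌊0.0410/0.0833333⌋ = 0 → a; lat ⌊0.0530/0.0416667⌋ = 1 → b.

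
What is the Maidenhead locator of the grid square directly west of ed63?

Longitude square 6; −1 → 5.
The latitude characters are unchanged.

ED53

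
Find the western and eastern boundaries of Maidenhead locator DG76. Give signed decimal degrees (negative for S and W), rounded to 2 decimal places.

Field D=3, G=6: +3·20° lon, +6·10° lat → SW at lon -120°, lat -30°.
Square 7, 6: +7·2° lon, +6·1° lat → SW at lon -106°, lat -24°.
Cell spans 2° lon × 1° lat.
west -106.00, east -104.00.

-106.00, -104.00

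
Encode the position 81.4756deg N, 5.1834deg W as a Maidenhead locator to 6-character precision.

IR71jl

Add 180° to longitude and 90° to latitude: 174.8166, 171.4756.
Field (20°×10°, letters A–R): 174.8166/20 → 8 → I, 171.4756/10 → 17 → R; chars IR.
Square (2°×1°, digits 0–9): 14.8166/2 → 7, 1.4756/1 → 1; chars 71.
Subsquare (5′×2.5′, letters a–x): 0.8166/0.0833333 → 9 → j, 0.4756/0.0416667 → 11 → l; chars jl.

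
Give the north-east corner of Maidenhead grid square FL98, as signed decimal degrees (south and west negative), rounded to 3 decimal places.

29.000, -60.000

Field F=5, L=11: +5·20° lon, +11·10° lat → SW at lon -80°, lat 20°.
Square 9, 8: +9·2° lon, +8·1° lat → SW at lon -62°, lat 28°.
Cell spans 2° lon × 1° lat. NE corner is SW corner plus one full cell.
latitude 29.000, longitude -60.000.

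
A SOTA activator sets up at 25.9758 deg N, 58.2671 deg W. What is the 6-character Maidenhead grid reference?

GL05ux

Shift to the Maidenhead origin (180°W, 90°S): lon 121.7329, lat 115.9758.
Field: 121.7329/20 → 6 → G, 115.9758/10 → 11 → L; chars GL.
Square: 1.7329/2 → 0, 5.9758/1 → 5; chars 05.
Subsquare: 1.7329/0.0833333 → 20 → u, 0.9758/0.0416667 → 23 → x; chars ux.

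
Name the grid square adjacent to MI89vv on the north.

Latitude subsquare v = 21; +1 → 22 = w.
The longitude characters are unchanged.

MI89vw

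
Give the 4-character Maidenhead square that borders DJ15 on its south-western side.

DJ04

Longitude square 1; −1 → 0.
Latitude square 5; −1 → 4.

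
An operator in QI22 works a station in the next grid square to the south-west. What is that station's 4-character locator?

QI11

Longitude square 2; −1 → 1.
Latitude square 2; −1 → 1.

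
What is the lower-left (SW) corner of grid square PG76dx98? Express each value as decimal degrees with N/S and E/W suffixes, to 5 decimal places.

Field P=15, G=6: +15·20° lon, +6·10° lat → SW at lon 120°, lat -30°.
Square 7, 6: +7·2° lon, +6·1° lat → SW at lon 134°, lat -24°.
Subsquare d=3, x=23: +3·0.0833333° lon, +23·0.0416667° lat → SW at lon 134.25°, lat -23.0417°.
Extended square 9, 8: +9·0.00833333° lon, +8·0.00416667° lat → SW at lon 134.325°, lat -23.0083°.
latitude 23.00833° S, longitude 134.32500° E.

23.00833° S, 134.32500° E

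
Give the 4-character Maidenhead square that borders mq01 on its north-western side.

Longitude square 0; −1 → -1, wraps to 9, carry into field.
Longitude field M = 12; −1 → 11 = L.
Latitude square 1; +1 → 2.

LQ92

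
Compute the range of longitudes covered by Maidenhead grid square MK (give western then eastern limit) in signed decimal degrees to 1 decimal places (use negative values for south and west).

Field M=12, K=10: +12·20° lon, +10·10° lat → SW at lon 60°, lat 10°.
Cell spans 20° lon × 10° lat.
west 60.0, east 80.0.

60.0, 80.0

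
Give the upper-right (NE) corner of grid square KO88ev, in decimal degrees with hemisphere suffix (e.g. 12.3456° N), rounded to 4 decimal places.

58.9167° N, 36.4167° E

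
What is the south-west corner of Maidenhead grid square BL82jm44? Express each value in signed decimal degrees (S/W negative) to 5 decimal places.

Field B=1, L=11: +1·20° lon, +11·10° lat → SW at lon -160°, lat 20°.
Square 8, 2: +8·2° lon, +2·1° lat → SW at lon -144°, lat 22°.
Subsquare j=9, m=12: +9·0.0833333° lon, +12·0.0416667° lat → SW at lon -143.25°, lat 22.5°.
Extended square 4, 4: +4·0.00833333° lon, +4·0.00416667° lat → SW at lon -143.217°, lat 22.5167°.
latitude 22.51667, longitude -143.21667.

22.51667, -143.21667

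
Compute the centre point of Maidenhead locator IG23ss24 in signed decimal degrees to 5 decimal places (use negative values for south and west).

Field I=8, G=6: +8·20° lon, +6·10° lat → SW at lon -20°, lat -30°.
Square 2, 3: +2·2° lon, +3·1° lat → SW at lon -16°, lat -27°.
Subsquare s=18, s=18: +18·0.0833333° lon, +18·0.0416667° lat → SW at lon -14.5°, lat -26.25°.
Extended square 2, 4: +2·0.00833333° lon, +4·0.00416667° lat → SW at lon -14.4833°, lat -26.2333°.
Cell spans 0.00833333° lon × 0.00416667° lat. Centre is SW corner plus half of each.
latitude -26.23125, longitude -14.47917.

-26.23125, -14.47917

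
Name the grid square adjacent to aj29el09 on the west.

AJ29dl99

Longitude extended square 0; −1 → -1, wraps to 9, carry into subsquare.
Longitude subsquare e = 4; −1 → 3 = d.
The latitude characters are unchanged.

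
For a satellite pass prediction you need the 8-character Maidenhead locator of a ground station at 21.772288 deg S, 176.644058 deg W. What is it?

AG18qf24

Add 180° to longitude and 90° to latitude: 3.35594, 68.22771.
Field: 3.35594/20 → 0 → A, 68.22771/10 → 6 → G; chars AG.
Square: 3.35594/2 → 1, 8.22771/1 → 8; chars 18.
Subsquare: 1.35594/0.0833333 → 16 → q, 0.22771/0.0416667 → 5 → f; chars qf.
Extended square: 0.02261/0.00833333 → 2, 0.01938/0.00416667 → 4; chars 24.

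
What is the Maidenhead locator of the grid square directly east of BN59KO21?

BN59ko31

Longitude extended square 2; +1 → 3.
The latitude characters are unchanged.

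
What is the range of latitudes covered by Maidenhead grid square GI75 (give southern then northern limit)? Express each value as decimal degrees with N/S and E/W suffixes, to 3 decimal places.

5.000° S, 4.000° S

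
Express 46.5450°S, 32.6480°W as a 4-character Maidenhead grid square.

HE33

Shift to the Maidenhead origin (180°W, 90°S): lon 147.35, lat 43.45.
Field: 147.35/20 → 7 → H, 43.45/10 → 4 → E; chars HE.
Square: 7.35/2 → 3, 3.45/1 → 3; chars 33.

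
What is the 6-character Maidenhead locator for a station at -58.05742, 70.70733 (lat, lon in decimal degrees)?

MD51iw

Shift to the Maidenhead origin (180°W, 90°S): lon 250.7073, lat 31.9426.
Field: lon ⌊250.7073/20⌋ = 12 → M; lat ⌊31.9426/10⌋ = 3 → D.
Square: lon ⌊10.7073/2⌋ = 5; lat ⌊1.9426/1⌋ = 1.
Subsquare: lon ⌊0.7073/0.0833333⌋ = 8 → i; lat ⌊0.9426/0.0416667⌋ = 22 → w.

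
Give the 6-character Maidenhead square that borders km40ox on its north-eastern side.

Longitude subsquare o = 14; +1 → 15 = p.
Latitude subsquare x = 23; +1 → 24, wraps to 0 = a, carry into square.
Latitude square 0; +1 → 1.

KM41pa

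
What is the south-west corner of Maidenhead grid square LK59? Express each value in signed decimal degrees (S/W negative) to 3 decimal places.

Field L=11, K=10: +11·20° lon, +10·10° lat → SW at lon 40°, lat 10°.
Square 5, 9: +5·2° lon, +9·1° lat → SW at lon 50°, lat 19°.
latitude 19.000, longitude 50.000.

19.000, 50.000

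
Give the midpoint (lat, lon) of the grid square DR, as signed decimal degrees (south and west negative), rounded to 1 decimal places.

85.0, -110.0

Field D=3, R=17: +3·20° lon, +17·10° lat → SW at lon -120°, lat 80°.
Cell spans 20° lon × 10° lat. Centre is SW corner plus half of each.
latitude 85.0, longitude -110.0.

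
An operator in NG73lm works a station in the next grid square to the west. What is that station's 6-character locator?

Longitude subsquare l = 11; −1 → 10 = k.
The latitude characters are unchanged.

NG73km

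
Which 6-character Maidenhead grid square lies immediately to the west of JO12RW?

Longitude subsquare r = 17; −1 → 16 = q.
The latitude characters are unchanged.

JO12qw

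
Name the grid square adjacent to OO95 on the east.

PO05

Longitude square 9; +1 → 10, wraps to 0, carry into field.
Longitude field O = 14; +1 → 15 = P.
The latitude characters are unchanged.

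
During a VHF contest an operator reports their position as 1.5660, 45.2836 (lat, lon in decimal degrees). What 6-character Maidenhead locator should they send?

Offset from 180°W / 90°S: lon 225.2836°, lat 91.5660°.
Field: 225.2836/20 → 11 → L, 91.5660/10 → 9 → J; chars LJ.
Square: 5.2836/2 → 2, 1.5660/1 → 1; chars 21.
Subsquare: 1.2836/0.0833333 → 15 → p, 0.5660/0.0416667 → 13 → n; chars pn.

LJ21pn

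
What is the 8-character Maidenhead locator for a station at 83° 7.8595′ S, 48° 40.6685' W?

Shift to the Maidenhead origin (180°W, 90°S): lon 131.32219, lat 6.86901.
Field: lon ⌊131.32219/20⌋ = 6 → G; lat ⌊6.86901/10⌋ = 0 → A.
Square: lon ⌊11.32219/2⌋ = 5; lat ⌊6.86901/1⌋ = 6.
Subsquare: lon ⌊1.32219/0.0833333⌋ = 15 → p; lat ⌊0.86901/0.0416667⌋ = 20 → u.
Extended square: lon ⌊0.07219/0.00833333⌋ = 8; lat ⌊0.03567/0.00416667⌋ = 8.

GA56pu88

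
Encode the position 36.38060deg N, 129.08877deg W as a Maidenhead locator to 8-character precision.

Shift to the Maidenhead origin (180°W, 90°S): lon 50.91123, lat 126.38060.
Field: 50.91123/20 → 2 → C, 126.38060/10 → 12 → M; chars CM.
Square: 10.91123/2 → 5, 6.38060/1 → 6; chars 56.
Subsquare: 0.91123/0.0833333 → 10 → k, 0.38060/0.0416667 → 9 → j; chars kj.
Extended square: 0.07790/0.00833333 → 9, 0.00560/0.00416667 → 1; chars 91.

CM56kj91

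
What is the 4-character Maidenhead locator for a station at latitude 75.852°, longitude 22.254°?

KQ15

Add 180° to longitude and 90° to latitude: 202.25, 165.85.
Field: lon ⌊202.25/20⌋ = 10 → K; lat ⌊165.85/10⌋ = 16 → Q.
Square: lon ⌊2.25/2⌋ = 1; lat ⌊5.85/1⌋ = 5.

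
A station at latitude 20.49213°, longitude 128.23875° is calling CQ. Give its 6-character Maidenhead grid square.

Add 180° to longitude and 90° to latitude: 308.2387, 110.4921.
Field: lon ⌊308.2387/20⌋ = 15 → P; lat ⌊110.4921/10⌋ = 11 → L.
Square: lon ⌊8.2387/2⌋ = 4; lat ⌊0.4921/1⌋ = 0.
Subsquare: lon ⌊0.2387/0.0833333⌋ = 2 → c; lat ⌊0.4921/0.0416667⌋ = 11 → l.

PL40cl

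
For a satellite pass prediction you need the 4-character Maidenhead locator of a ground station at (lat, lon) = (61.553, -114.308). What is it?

DP21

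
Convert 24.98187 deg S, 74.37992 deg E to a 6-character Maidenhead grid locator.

MG75ea

Offset from 180°W / 90°S: lon 254.3799°, lat 65.0181°.
Field: lon ⌊254.3799/20⌋ = 12 → M; lat ⌊65.0181/10⌋ = 6 → G.
Square: lon ⌊14.3799/2⌋ = 7; lat ⌊5.0181/1⌋ = 5.
Subsquare: lon ⌊0.3799/0.0833333⌋ = 4 → e; lat ⌊0.0181/0.0416667⌋ = 0 → a.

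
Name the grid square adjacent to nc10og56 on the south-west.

NC10og45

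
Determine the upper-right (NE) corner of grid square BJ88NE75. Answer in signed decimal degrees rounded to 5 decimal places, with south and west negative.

Field B=1, J=9: +1·20° lon, +9·10° lat → SW at lon -160°, lat 0°.
Square 8, 8: +8·2° lon, +8·1° lat → SW at lon -144°, lat 8°.
Subsquare n=13, e=4: +13·0.0833333° lon, +4·0.0416667° lat → SW at lon -142.917°, lat 8.16667°.
Extended square 7, 5: +7·0.00833333° lon, +5·0.00416667° lat → SW at lon -142.858°, lat 8.1875°.
Cell spans 0.00833333° lon × 0.00416667° lat. NE corner is SW corner plus one full cell.
latitude 8.19167, longitude -142.85000.

8.19167, -142.85000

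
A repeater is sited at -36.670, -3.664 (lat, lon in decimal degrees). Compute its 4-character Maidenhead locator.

Shift to the Maidenhead origin (180°W, 90°S): lon 176.34, lat 53.33.
Field (20°×10°, letters A–R): lon ⌊176.34/20⌋ = 8 → I; lat ⌊53.33/10⌋ = 5 → F.
Square (2°×1°, digits 0–9): lon ⌊16.34/2⌋ = 8; lat ⌊3.33/1⌋ = 3.

IF83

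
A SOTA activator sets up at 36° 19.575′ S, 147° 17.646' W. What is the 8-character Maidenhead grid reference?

Shift to the Maidenhead origin (180°W, 90°S): lon 32.70590, lat 53.67375.
Field (20°×10°, letters A–R): lon ⌊32.70590/20⌋ = 1 → B; lat ⌊53.67375/10⌋ = 5 → F.
Square (2°×1°, digits 0–9): lon ⌊12.70590/2⌋ = 6; lat ⌊3.67375/1⌋ = 3.
Subsquare (5′×2.5′, letters a–x): lon ⌊0.70590/0.0833333⌋ = 8 → i; lat ⌊0.67375/0.0416667⌋ = 16 → q.
Extended square (30″×15″, digits 0–9): lon ⌊0.03923/0.00833333⌋ = 4; lat ⌊0.00708/0.00416667⌋ = 1.

BF63iq41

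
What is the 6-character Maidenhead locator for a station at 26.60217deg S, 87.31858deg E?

NG33pj

Shift to the Maidenhead origin (180°W, 90°S): lon 267.3186, lat 63.3978.
Field: 267.3186/20 → 13 → N, 63.3978/10 → 6 → G; chars NG.
Square: 7.3186/2 → 3, 3.3978/1 → 3; chars 33.
Subsquare: 1.3186/0.0833333 → 15 → p, 0.3978/0.0416667 → 9 → j; chars pj.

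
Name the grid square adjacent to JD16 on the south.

JD15

Latitude square 6; −1 → 5.
The longitude characters are unchanged.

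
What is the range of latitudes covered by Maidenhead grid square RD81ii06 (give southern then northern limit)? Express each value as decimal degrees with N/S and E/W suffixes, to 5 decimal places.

Field R=17, D=3: +17·20° lon, +3·10° lat → SW at lon 160°, lat -60°.
Square 8, 1: +8·2° lon, +1·1° lat → SW at lon 176°, lat -59°.
Subsquare i=8, i=8: +8·0.0833333° lon, +8·0.0416667° lat → SW at lon 176.667°, lat -58.6667°.
Extended square 0, 6: +0·0.00833333° lon, +6·0.00416667° lat → SW at lon 176.667°, lat -58.6417°.
Cell spans 0.00833333° lon × 0.00416667° lat.
south 58.64167° S, north 58.63750° S.

58.64167° S, 58.63750° S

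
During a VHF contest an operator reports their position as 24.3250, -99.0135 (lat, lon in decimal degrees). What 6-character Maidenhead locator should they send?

EL04lh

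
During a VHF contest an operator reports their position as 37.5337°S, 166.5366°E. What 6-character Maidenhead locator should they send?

RF32gl

Offset from 180°W / 90°S: lon 346.5366°, lat 52.4663°.
Field: lon ⌊346.5366/20⌋ = 17 → R; lat ⌊52.4663/10⌋ = 5 → F.
Square: lon ⌊6.5366/2⌋ = 3; lat ⌊2.4663/1⌋ = 2.
Subsquare: lon ⌊0.5366/0.0833333⌋ = 6 → g; lat ⌊0.4663/0.0416667⌋ = 11 → l.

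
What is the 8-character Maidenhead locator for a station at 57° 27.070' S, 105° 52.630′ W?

Add 180° to longitude and 90° to latitude: 74.12283, 32.54883.
Field: lon ⌊74.12283/20⌋ = 3 → D; lat ⌊32.54883/10⌋ = 3 → D.
Square: lon ⌊14.12283/2⌋ = 7; lat ⌊2.54883/1⌋ = 2.
Subsquare: lon ⌊0.12283/0.0833333⌋ = 1 → b; lat ⌊0.54883/0.0416667⌋ = 13 → n.
Extended square: lon ⌊0.03950/0.00833333⌋ = 4; lat ⌊0.00717/0.00416667⌋ = 1.

DD72bn41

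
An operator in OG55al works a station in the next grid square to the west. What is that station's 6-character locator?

OG45xl

Longitude subsquare a = 0; −1 → -1, wraps to 23 = x, carry into square.
Longitude square 5; −1 → 4.
The latitude characters are unchanged.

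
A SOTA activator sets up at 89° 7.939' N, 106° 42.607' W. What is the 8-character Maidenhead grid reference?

Shift to the Maidenhead origin (180°W, 90°S): lon 73.28988, lat 179.13232.
Field: lon ⌊73.28988/20⌋ = 3 → D; lat ⌊179.13232/10⌋ = 17 → R.
Square: lon ⌊13.28988/2⌋ = 6; lat ⌊9.13232/1⌋ = 9.
Subsquare: lon ⌊1.28988/0.0833333⌋ = 15 → p; lat ⌊0.13232/0.0416667⌋ = 3 → d.
Extended square: lon ⌊0.03988/0.00833333⌋ = 4; lat ⌊0.00732/0.00416667⌋ = 1.

DR69pd41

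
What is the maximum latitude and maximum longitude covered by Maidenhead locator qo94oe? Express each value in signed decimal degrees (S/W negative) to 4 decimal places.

Field Q=16, O=14: +16·20° lon, +14·10° lat → SW at lon 140°, lat 50°.
Square 9, 4: +9·2° lon, +4·1° lat → SW at lon 158°, lat 54°.
Subsquare o=14, e=4: +14·0.0833333° lon, +4·0.0416667° lat → SW at lon 159.167°, lat 54.1667°.
Cell spans 0.0833333° lon × 0.0416667° lat. NE corner is SW corner plus one full cell.
latitude 54.2083, longitude 159.2500.

54.2083, 159.2500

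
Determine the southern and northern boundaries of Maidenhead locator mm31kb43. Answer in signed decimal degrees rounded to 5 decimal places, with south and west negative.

Field M=12, M=12: +12·20° lon, +12·10° lat → SW at lon 60°, lat 30°.
Square 3, 1: +3·2° lon, +1·1° lat → SW at lon 66°, lat 31°.
Subsquare k=10, b=1: +10·0.0833333° lon, +1·0.0416667° lat → SW at lon 66.8333°, lat 31.0417°.
Extended square 4, 3: +4·0.00833333° lon, +3·0.00416667° lat → SW at lon 66.8667°, lat 31.0542°.
Cell spans 0.00833333° lon × 0.00416667° lat.
south 31.05417, north 31.05833.

31.05417, 31.05833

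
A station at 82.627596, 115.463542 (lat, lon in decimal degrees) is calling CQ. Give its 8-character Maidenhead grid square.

OR72rp50

Shift to the Maidenhead origin (180°W, 90°S): lon 295.46354, lat 172.62760.
Field: lon ⌊295.46354/20⌋ = 14 → O; lat ⌊172.62760/10⌋ = 17 → R.
Square: lon ⌊15.46354/2⌋ = 7; lat ⌊2.62760/1⌋ = 2.
Subsquare: lon ⌊1.46354/0.0833333⌋ = 17 → r; lat ⌊0.62760/0.0416667⌋ = 15 → p.
Extended square: lon ⌊0.04688/0.00833333⌋ = 5; lat ⌊0.00260/0.00416667⌋ = 0.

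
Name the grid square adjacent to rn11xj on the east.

RN21aj

Longitude subsquare x = 23; +1 → 24, wraps to 0 = a, carry into square.
Longitude square 1; +1 → 2.
The latitude characters are unchanged.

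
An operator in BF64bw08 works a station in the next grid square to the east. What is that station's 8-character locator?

BF64bw18

Longitude extended square 0; +1 → 1.
The latitude characters are unchanged.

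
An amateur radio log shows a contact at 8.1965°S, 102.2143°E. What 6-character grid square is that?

OI11ct

Shift to the Maidenhead origin (180°W, 90°S): lon 282.2143, lat 81.8035.
Field: lon ⌊282.2143/20⌋ = 14 → O; lat ⌊81.8035/10⌋ = 8 → I.
Square: lon ⌊2.2143/2⌋ = 1; lat ⌊1.8035/1⌋ = 1.
Subsquare: lon ⌊0.2143/0.0833333⌋ = 2 → c; lat ⌊0.8035/0.0416667⌋ = 19 → t.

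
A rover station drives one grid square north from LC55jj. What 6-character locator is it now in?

LC55jk

Latitude subsquare j = 9; +1 → 10 = k.
The longitude characters are unchanged.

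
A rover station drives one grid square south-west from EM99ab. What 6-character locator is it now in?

Longitude subsquare a = 0; −1 → -1, wraps to 23 = x, carry into square.
Longitude square 9; −1 → 8.
Latitude subsquare b = 1; −1 → 0 = a.

EM89xa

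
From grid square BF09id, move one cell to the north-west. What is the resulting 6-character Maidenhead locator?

Longitude subsquare i = 8; −1 → 7 = h.
Latitude subsquare d = 3; +1 → 4 = e.

BF09he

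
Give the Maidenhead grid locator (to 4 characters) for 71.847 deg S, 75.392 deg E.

MB78

Shift to the Maidenhead origin (180°W, 90°S): lon 255.39, lat 18.15.
Field: lon ⌊255.39/20⌋ = 12 → M; lat ⌊18.15/10⌋ = 1 → B.
Square: lon ⌊15.39/2⌋ = 7; lat ⌊8.15/1⌋ = 8.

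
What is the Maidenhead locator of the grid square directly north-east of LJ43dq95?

LJ43eq06

Longitude extended square 9; +1 → 10, wraps to 0, carry into subsquare.
Longitude subsquare d = 3; +1 → 4 = e.
Latitude extended square 5; +1 → 6.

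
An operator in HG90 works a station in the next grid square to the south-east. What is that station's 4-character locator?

Longitude square 9; +1 → 10, wraps to 0, carry into field.
Longitude field H = 7; +1 → 8 = I.
Latitude square 0; −1 → -1, wraps to 9, carry into field.
Latitude field G = 6; −1 → 5 = F.

IF09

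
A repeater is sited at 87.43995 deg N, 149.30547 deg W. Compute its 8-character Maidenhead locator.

BR57ik35

Add 180° to longitude and 90° to latitude: 30.69453, 177.43995.
Field: lon ⌊30.69453/20⌋ = 1 → B; lat ⌊177.43995/10⌋ = 17 → R.
Square: lon ⌊10.69453/2⌋ = 5; lat ⌊7.43995/1⌋ = 7.
Subsquare: lon ⌊0.69453/0.0833333⌋ = 8 → i; lat ⌊0.43995/0.0416667⌋ = 10 → k.
Extended square: lon ⌊0.02786/0.00833333⌋ = 3; lat ⌊0.02328/0.00416667⌋ = 5.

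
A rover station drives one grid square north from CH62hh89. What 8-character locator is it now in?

Latitude extended square 9; +1 → 10, wraps to 0, carry into subsquare.
Latitude subsquare h = 7; +1 → 8 = i.
The longitude characters are unchanged.

CH62hi80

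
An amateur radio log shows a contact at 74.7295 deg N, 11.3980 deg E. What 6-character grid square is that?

Offset from 180°W / 90°S: lon 191.3980°, lat 164.7295°.
Field: lon ⌊191.3980/20⌋ = 9 → J; lat ⌊164.7295/10⌋ = 16 → Q.
Square: lon ⌊11.3980/2⌋ = 5; lat ⌊4.7295/1⌋ = 4.
Subsquare: lon ⌊1.3980/0.0833333⌋ = 16 → q; lat ⌊0.7295/0.0416667⌋ = 17 → r.

JQ54qr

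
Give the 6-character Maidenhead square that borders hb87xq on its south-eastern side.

Longitude subsquare x = 23; +1 → 24, wraps to 0 = a, carry into square.
Longitude square 8; +1 → 9.
Latitude subsquare q = 16; −1 → 15 = p.

HB97ap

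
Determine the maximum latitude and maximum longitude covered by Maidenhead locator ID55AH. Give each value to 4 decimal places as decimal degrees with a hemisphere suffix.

Field I=8, D=3: +8·20° lon, +3·10° lat → SW at lon -20°, lat -60°.
Square 5, 5: +5·2° lon, +5·1° lat → SW at lon -10°, lat -55°.
Subsquare a=0, h=7: +0·0.0833333° lon, +7·0.0416667° lat → SW at lon -10°, lat -54.7083°.
Cell spans 0.0833333° lon × 0.0416667° lat. NE corner is SW corner plus one full cell.
latitude 54.6667° S, longitude 9.9167° W.

54.6667° S, 9.9167° W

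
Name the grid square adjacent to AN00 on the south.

Latitude square 0; −1 → -1, wraps to 9, carry into field.
Latitude field N = 13; −1 → 12 = M.
The longitude characters are unchanged.

AM09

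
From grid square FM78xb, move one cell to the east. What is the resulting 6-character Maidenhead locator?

FM88ab

Longitude subsquare x = 23; +1 → 24, wraps to 0 = a, carry into square.
Longitude square 7; +1 → 8.
The latitude characters are unchanged.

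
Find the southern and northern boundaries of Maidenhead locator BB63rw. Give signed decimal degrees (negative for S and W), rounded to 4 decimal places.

-76.0833, -76.0417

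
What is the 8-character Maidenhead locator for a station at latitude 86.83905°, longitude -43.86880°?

GR86bu51

Add 180° to longitude and 90° to latitude: 136.13120, 176.83905.
Field: lon ⌊136.13120/20⌋ = 6 → G; lat ⌊176.83905/10⌋ = 17 → R.
Square: lon ⌊16.13120/2⌋ = 8; lat ⌊6.83905/1⌋ = 6.
Subsquare: lon ⌊0.13120/0.0833333⌋ = 1 → b; lat ⌊0.83905/0.0416667⌋ = 20 → u.
Extended square: lon ⌊0.04787/0.00833333⌋ = 5; lat ⌊0.00572/0.00416667⌋ = 1.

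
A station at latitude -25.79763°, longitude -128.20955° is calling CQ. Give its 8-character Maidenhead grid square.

CG54ve48

Add 180° to longitude and 90° to latitude: 51.79045, 64.20237.
Field: lon ⌊51.79045/20⌋ = 2 → C; lat ⌊64.20237/10⌋ = 6 → G.
Square: lon ⌊11.79045/2⌋ = 5; lat ⌊4.20237/1⌋ = 4.
Subsquare: lon ⌊1.79045/0.0833333⌋ = 21 → v; lat ⌊0.20237/0.0416667⌋ = 4 → e.
Extended square: lon ⌊0.04045/0.00833333⌋ = 4; lat ⌊0.03570/0.00416667⌋ = 8.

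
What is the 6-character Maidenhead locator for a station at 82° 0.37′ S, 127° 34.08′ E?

PA37sx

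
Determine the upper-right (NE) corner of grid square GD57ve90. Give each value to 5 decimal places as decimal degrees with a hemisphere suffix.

Field G=6, D=3: +6·20° lon, +3·10° lat → SW at lon -60°, lat -60°.
Square 5, 7: +5·2° lon, +7·1° lat → SW at lon -50°, lat -53°.
Subsquare v=21, e=4: +21·0.0833333° lon, +4·0.0416667° lat → SW at lon -48.25°, lat -52.8333°.
Extended square 9, 0: +9·0.00833333° lon, +0·0.00416667° lat → SW at lon -48.175°, lat -52.8333°.
Cell spans 0.00833333° lon × 0.00416667° lat. NE corner is SW corner plus one full cell.
latitude 52.82917° S, longitude 48.16667° W.

52.82917° S, 48.16667° W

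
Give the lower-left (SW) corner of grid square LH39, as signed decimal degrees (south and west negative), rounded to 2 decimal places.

-11.00, 46.00

Field L=11, H=7: +11·20° lon, +7·10° lat → SW at lon 40°, lat -20°.
Square 3, 9: +3·2° lon, +9·1° lat → SW at lon 46°, lat -11°.
latitude -11.00, longitude 46.00.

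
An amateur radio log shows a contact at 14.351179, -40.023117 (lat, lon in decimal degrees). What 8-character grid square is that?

Shift to the Maidenhead origin (180°W, 90°S): lon 139.97688, lat 104.35118.
Field: 139.97688/20 → 6 → G, 104.35118/10 → 10 → K; chars GK.
Square: 19.97688/2 → 9, 4.35118/1 → 4; chars 94.
Subsquare: 1.97688/0.0833333 → 23 → x, 0.35118/0.0416667 → 8 → i; chars xi.
Extended square: 0.06022/0.00833333 → 7, 0.01785/0.00416667 → 4; chars 74.

GK94xi74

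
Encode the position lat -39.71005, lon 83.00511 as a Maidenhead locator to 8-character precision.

Shift to the Maidenhead origin (180°W, 90°S): lon 263.00511, lat 50.28995.
Field: 263.00511/20 → 13 → N, 50.28995/10 → 5 → F; chars NF.
Square: 3.00511/2 → 1, 0.28995/1 → 0; chars 10.
Subsquare: 1.00511/0.0833333 → 12 → m, 0.28995/0.0416667 → 6 → g; chars mg.
Extended square: 0.00511/0.00833333 → 0, 0.03995/0.00416667 → 9; chars 09.

NF10mg09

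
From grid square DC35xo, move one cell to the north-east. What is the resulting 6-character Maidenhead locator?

Longitude subsquare x = 23; +1 → 24, wraps to 0 = a, carry into square.
Longitude square 3; +1 → 4.
Latitude subsquare o = 14; +1 → 15 = p.

DC45ap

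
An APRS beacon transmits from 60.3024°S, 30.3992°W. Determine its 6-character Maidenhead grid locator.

HC49tq

Add 180° to longitude and 90° to latitude: 149.6008, 29.6976.
Field (20°×10°, letters A–R): lon ⌊149.6008/20⌋ = 7 → H; lat ⌊29.6976/10⌋ = 2 → C.
Square (2°×1°, digits 0–9): lon ⌊9.6008/2⌋ = 4; lat ⌊9.6976/1⌋ = 9.
Subsquare (5′×2.5′, letters a–x): lon ⌊1.6008/0.0833333⌋ = 19 → t; lat ⌊0.6976/0.0416667⌋ = 16 → q.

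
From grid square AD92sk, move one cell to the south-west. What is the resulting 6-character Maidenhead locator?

Longitude subsquare s = 18; −1 → 17 = r.
Latitude subsquare k = 10; −1 → 9 = j.

AD92rj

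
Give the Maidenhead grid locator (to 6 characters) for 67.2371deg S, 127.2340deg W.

CC62js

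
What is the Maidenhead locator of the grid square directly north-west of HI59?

HJ40

Longitude square 5; −1 → 4.
Latitude square 9; +1 → 10, wraps to 0, carry into field.
Latitude field I = 8; +1 → 9 = J.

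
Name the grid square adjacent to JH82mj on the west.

JH82lj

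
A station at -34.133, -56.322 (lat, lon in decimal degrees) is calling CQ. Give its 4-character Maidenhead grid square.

GF15

Add 180° to longitude and 90° to latitude: 123.68, 55.87.
Field: lon ⌊123.68/20⌋ = 6 → G; lat ⌊55.87/10⌋ = 5 → F.
Square: lon ⌊3.68/2⌋ = 1; lat ⌊5.87/1⌋ = 5.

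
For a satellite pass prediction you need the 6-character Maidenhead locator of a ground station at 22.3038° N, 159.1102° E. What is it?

QL92nh

Shift to the Maidenhead origin (180°W, 90°S): lon 339.1102, lat 112.3038.
Field: lon ⌊339.1102/20⌋ = 16 → Q; lat ⌊112.3038/10⌋ = 11 → L.
Square: lon ⌊19.1102/2⌋ = 9; lat ⌊2.3038/1⌋ = 2.
Subsquare: lon ⌊1.1102/0.0833333⌋ = 13 → n; lat ⌊0.3038/0.0416667⌋ = 7 → h.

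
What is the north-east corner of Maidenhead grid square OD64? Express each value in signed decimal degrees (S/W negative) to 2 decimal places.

-55.00, 114.00

Field O=14, D=3: +14·20° lon, +3·10° lat → SW at lon 100°, lat -60°.
Square 6, 4: +6·2° lon, +4·1° lat → SW at lon 112°, lat -56°.
Cell spans 2° lon × 1° lat. NE corner is SW corner plus one full cell.
latitude -55.00, longitude 114.00.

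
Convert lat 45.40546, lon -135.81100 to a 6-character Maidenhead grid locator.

CN25cj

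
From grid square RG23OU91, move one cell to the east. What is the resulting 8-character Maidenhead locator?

Longitude extended square 9; +1 → 10, wraps to 0, carry into subsquare.
Longitude subsquare o = 14; +1 → 15 = p.
The latitude characters are unchanged.

RG23pu01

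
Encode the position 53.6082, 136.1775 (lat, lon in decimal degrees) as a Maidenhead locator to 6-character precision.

PO83co

Shift to the Maidenhead origin (180°W, 90°S): lon 316.1775, lat 143.6082.
Field: 316.1775/20 → 15 → P, 143.6082/10 → 14 → O; chars PO.
Square: 16.1775/2 → 8, 3.6082/1 → 3; chars 83.
Subsquare: 0.1775/0.0833333 → 2 → c, 0.6082/0.0416667 → 14 → o; chars co.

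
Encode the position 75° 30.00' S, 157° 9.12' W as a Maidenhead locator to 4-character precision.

Offset from 180°W / 90°S: lon 22.85°, lat 14.50°.
Field: 22.85/20 → 1 → B, 14.50/10 → 1 → B; chars BB.
Square: 2.85/2 → 1, 4.50/1 → 4; chars 14.

BB14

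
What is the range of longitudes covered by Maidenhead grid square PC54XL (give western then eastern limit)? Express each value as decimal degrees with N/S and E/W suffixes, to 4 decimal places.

131.9167° E, 132.0000° E

Field P=15, C=2: +15·20° lon, +2·10° lat → SW at lon 120°, lat -70°.
Square 5, 4: +5·2° lon, +4·1° lat → SW at lon 130°, lat -66°.
Subsquare x=23, l=11: +23·0.0833333° lon, +11·0.0416667° lat → SW at lon 131.917°, lat -65.5417°.
Cell spans 0.0833333° lon × 0.0416667° lat.
west 131.9167° E, east 132.0000° E.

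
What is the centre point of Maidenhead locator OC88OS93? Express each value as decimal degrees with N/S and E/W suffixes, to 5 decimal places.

Field O=14, C=2: +14·20° lon, +2·10° lat → SW at lon 100°, lat -70°.
Square 8, 8: +8·2° lon, +8·1° lat → SW at lon 116°, lat -62°.
Subsquare o=14, s=18: +14·0.0833333° lon, +18·0.0416667° lat → SW at lon 117.167°, lat -61.25°.
Extended square 9, 3: +9·0.00833333° lon, +3·0.00416667° lat → SW at lon 117.242°, lat -61.2375°.
Cell spans 0.00833333° lon × 0.00416667° lat. Centre is SW corner plus half of each.
latitude 61.23542° S, longitude 117.24583° E.

61.23542° S, 117.24583° E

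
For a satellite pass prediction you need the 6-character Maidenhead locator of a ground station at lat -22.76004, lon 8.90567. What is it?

Add 180° to longitude and 90° to latitude: 188.9057, 67.2400.
Field (20°×10°, letters A–R): 188.9057/20 → 9 → J, 67.2400/10 → 6 → G; chars JG.
Square (2°×1°, digits 0–9): 8.9057/2 → 4, 7.2400/1 → 7; chars 47.
Subsquare (5′×2.5′, letters a–x): 0.9057/0.0833333 → 10 → k, 0.2400/0.0416667 → 5 → f; chars kf.

JG47kf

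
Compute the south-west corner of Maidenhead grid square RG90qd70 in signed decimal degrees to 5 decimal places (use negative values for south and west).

Field R=17, G=6: +17·20° lon, +6·10° lat → SW at lon 160°, lat -30°.
Square 9, 0: +9·2° lon, +0·1° lat → SW at lon 178°, lat -30°.
Subsquare q=16, d=3: +16·0.0833333° lon, +3·0.0416667° lat → SW at lon 179.333°, lat -29.875°.
Extended square 7, 0: +7·0.00833333° lon, +0·0.00416667° lat → SW at lon 179.392°, lat -29.875°.
latitude -29.87500, longitude 179.39167.

-29.87500, 179.39167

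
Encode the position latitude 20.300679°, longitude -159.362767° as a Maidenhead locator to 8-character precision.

BL00hh62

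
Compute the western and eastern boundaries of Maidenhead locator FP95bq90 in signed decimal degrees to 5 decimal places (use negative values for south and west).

-61.84167, -61.83333

Field F=5, P=15: +5·20° lon, +15·10° lat → SW at lon -80°, lat 60°.
Square 9, 5: +9·2° lon, +5·1° lat → SW at lon -62°, lat 65°.
Subsquare b=1, q=16: +1·0.0833333° lon, +16·0.0416667° lat → SW at lon -61.9167°, lat 65.6667°.
Extended square 9, 0: +9·0.00833333° lon, +0·0.00416667° lat → SW at lon -61.8417°, lat 65.6667°.
Cell spans 0.00833333° lon × 0.00416667° lat.
west -61.84167, east -61.83333.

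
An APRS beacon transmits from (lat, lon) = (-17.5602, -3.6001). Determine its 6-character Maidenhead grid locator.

Shift to the Maidenhead origin (180°W, 90°S): lon 176.3999, lat 72.4398.
Field (20°×10°, letters A–R): 176.3999/20 → 8 → I, 72.4398/10 → 7 → H; chars IH.
Square (2°×1°, digits 0–9): 16.3999/2 → 8, 2.4398/1 → 2; chars 82.
Subsquare (5′×2.5′, letters a–x): 0.3999/0.0833333 → 4 → e, 0.4398/0.0416667 → 10 → k; chars ek.

IH82ek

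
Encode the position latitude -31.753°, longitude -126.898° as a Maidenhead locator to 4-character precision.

Shift to the Maidenhead origin (180°W, 90°S): lon 53.10, lat 58.25.
Field: 53.10/20 → 2 → C, 58.25/10 → 5 → F; chars CF.
Square: 13.10/2 → 6, 8.25/1 → 8; chars 68.

CF68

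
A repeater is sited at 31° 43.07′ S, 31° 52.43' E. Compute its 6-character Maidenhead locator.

Add 180° to longitude and 90° to latitude: 211.8738, 58.2822.
Field (20°×10°, letters A–R): 211.8738/20 → 10 → K, 58.2822/10 → 5 → F; chars KF.
Square (2°×1°, digits 0–9): 11.8738/2 → 5, 8.2822/1 → 8; chars 58.
Subsquare (5′×2.5′, letters a–x): 1.8738/0.0833333 → 22 → w, 0.2822/0.0416667 → 6 → g; chars wg.

KF58wg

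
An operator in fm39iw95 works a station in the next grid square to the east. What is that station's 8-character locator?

Longitude extended square 9; +1 → 10, wraps to 0, carry into subsquare.
Longitude subsquare i = 8; +1 → 9 = j.
The latitude characters are unchanged.

FM39jw05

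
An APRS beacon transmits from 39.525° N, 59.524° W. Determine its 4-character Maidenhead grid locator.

GM09

Add 180° to longitude and 90° to latitude: 120.48, 129.53.
Field: 120.48/20 → 6 → G, 129.53/10 → 12 → M; chars GM.
Square: 0.48/2 → 0, 9.53/1 → 9; chars 09.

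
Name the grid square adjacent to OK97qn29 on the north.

OK97qo20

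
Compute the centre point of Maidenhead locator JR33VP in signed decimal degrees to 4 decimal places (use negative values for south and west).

Field J=9, R=17: +9·20° lon, +17·10° lat → SW at lon 0°, lat 80°.
Square 3, 3: +3·2° lon, +3·1° lat → SW at lon 6°, lat 83°.
Subsquare v=21, p=15: +21·0.0833333° lon, +15·0.0416667° lat → SW at lon 7.75°, lat 83.625°.
Cell spans 0.0833333° lon × 0.0416667° lat. Centre is SW corner plus half of each.
latitude 83.6458, longitude 7.7917.

83.6458, 7.7917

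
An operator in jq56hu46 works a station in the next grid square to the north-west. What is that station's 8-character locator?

Longitude extended square 4; −1 → 3.
Latitude extended square 6; +1 → 7.

JQ56hu37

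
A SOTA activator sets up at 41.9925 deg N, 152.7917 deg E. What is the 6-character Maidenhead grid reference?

QN61jx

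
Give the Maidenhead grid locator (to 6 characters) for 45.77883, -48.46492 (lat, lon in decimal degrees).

GN55ss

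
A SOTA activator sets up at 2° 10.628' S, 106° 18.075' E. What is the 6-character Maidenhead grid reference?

OI37dt

Offset from 180°W / 90°S: lon 286.3012°, lat 87.8229°.
Field: lon ⌊286.3012/20⌋ = 14 → O; lat ⌊87.8229/10⌋ = 8 → I.
Square: lon ⌊6.3012/2⌋ = 3; lat ⌊7.8229/1⌋ = 7.
Subsquare: lon ⌊0.3012/0.0833333⌋ = 3 → d; lat ⌊0.8229/0.0416667⌋ = 19 → t.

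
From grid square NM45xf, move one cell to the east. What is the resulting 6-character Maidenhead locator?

NM55af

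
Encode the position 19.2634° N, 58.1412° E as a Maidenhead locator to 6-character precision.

LK99bg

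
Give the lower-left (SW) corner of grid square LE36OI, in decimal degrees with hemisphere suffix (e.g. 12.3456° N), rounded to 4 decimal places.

43.6667° S, 47.1667° E

Field L=11, E=4: +11·20° lon, +4·10° lat → SW at lon 40°, lat -50°.
Square 3, 6: +3·2° lon, +6·1° lat → SW at lon 46°, lat -44°.
Subsquare o=14, i=8: +14·0.0833333° lon, +8·0.0416667° lat → SW at lon 47.1667°, lat -43.6667°.
latitude 43.6667° S, longitude 47.1667° E.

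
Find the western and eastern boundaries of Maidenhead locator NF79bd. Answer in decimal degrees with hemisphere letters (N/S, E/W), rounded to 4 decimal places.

Field N=13, F=5: +13·20° lon, +5·10° lat → SW at lon 80°, lat -40°.
Square 7, 9: +7·2° lon, +9·1° lat → SW at lon 94°, lat -31°.
Subsquare b=1, d=3: +1·0.0833333° lon, +3·0.0416667° lat → SW at lon 94.0833°, lat -30.875°.
Cell spans 0.0833333° lon × 0.0416667° lat.
west 94.0833° E, east 94.1667° E.

94.0833° E, 94.1667° E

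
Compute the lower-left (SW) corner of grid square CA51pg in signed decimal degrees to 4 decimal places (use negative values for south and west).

-88.7500, -128.7500

Field C=2, A=0: +2·20° lon, +0·10° lat → SW at lon -140°, lat -90°.
Square 5, 1: +5·2° lon, +1·1° lat → SW at lon -130°, lat -89°.
Subsquare p=15, g=6: +15·0.0833333° lon, +6·0.0416667° lat → SW at lon -128.75°, lat -88.75°.
latitude -88.7500, longitude -128.7500.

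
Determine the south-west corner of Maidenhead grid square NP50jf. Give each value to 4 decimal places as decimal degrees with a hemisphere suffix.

60.2083° N, 90.7500° E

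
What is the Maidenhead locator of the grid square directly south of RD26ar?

Latitude subsquare r = 17; −1 → 16 = q.
The longitude characters are unchanged.

RD26aq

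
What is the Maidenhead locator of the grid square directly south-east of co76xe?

Longitude subsquare x = 23; +1 → 24, wraps to 0 = a, carry into square.
Longitude square 7; +1 → 8.
Latitude subsquare e = 4; −1 → 3 = d.

CO86ad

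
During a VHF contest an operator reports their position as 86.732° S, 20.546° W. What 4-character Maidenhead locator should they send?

Add 180° to longitude and 90° to latitude: 159.45, 3.27.
Field (20°×10°, letters A–R): lon ⌊159.45/20⌋ = 7 → H; lat ⌊3.27/10⌋ = 0 → A.
Square (2°×1°, digits 0–9): lon ⌊19.45/2⌋ = 9; lat ⌊3.27/1⌋ = 3.

HA93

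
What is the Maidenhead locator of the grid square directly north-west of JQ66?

JQ57

Longitude square 6; −1 → 5.
Latitude square 6; +1 → 7.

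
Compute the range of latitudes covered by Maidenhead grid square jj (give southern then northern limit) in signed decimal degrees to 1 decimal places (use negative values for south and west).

Field J=9, J=9: +9·20° lon, +9·10° lat → SW at lon 0°, lat 0°.
Cell spans 20° lon × 10° lat.
south 0.0, north 10.0.

0.0, 10.0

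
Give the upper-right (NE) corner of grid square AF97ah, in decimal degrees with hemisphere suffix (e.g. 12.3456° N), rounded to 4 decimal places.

32.6667° S, 161.9167° W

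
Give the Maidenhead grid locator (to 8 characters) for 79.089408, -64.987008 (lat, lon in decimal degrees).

FQ79mc11

Shift to the Maidenhead origin (180°W, 90°S): lon 115.01299, lat 169.08941.
Field: 115.01299/20 → 5 → F, 169.08941/10 → 16 → Q; chars FQ.
Square: 15.01299/2 → 7, 9.08941/1 → 9; chars 79.
Subsquare: 1.01299/0.0833333 → 12 → m, 0.08941/0.0416667 → 2 → c; chars mc.
Extended square: 0.01299/0.00833333 → 1, 0.00607/0.00416667 → 1; chars 11.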